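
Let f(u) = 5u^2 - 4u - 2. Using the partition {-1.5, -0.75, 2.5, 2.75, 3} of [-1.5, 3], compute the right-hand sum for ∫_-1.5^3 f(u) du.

79.375

Subinterval widths: 0.75, 3.25, 0.25, 0.25.
Right endpoints: -0.75, 2.5, 2.75, 3.
f(-0.75) = 3.8125, f(2.5) = 19.25, f(2.75) = 24.8125, f(3) = 31.
Sum = Σ Δu_i · f(u_i).
Sum = 79.375.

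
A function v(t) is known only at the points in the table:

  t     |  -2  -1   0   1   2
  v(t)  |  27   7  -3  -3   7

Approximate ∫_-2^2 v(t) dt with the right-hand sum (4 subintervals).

8

Δt = 1.
Sum = 1·[7 + (-3) + (-3) + 7] = 8.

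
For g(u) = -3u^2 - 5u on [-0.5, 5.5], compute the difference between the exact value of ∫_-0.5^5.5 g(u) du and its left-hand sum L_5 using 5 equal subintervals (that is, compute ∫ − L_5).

Exact integral: ∫_-0.5^5.5 g(u) du = -241.5.
L_5 = -173.82.
Error = -241.5 − (-173.82) = -67.68.

-67.68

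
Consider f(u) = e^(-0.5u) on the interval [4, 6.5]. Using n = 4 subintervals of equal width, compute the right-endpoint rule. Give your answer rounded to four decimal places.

0.1645

Δu = (6.5 − 4)/4 = 0.625.
Right endpoints: 4.625, 5.25, 5.875, 6.5.
f(4.625) ≈ 0.0990, f(5.25) ≈ 0.0724, f(5.875) ≈ 0.0530, f(6.5) ≈ 0.0388.
Sum = Δu · [f(4.625) + f(5.25) + f(5.875) + f(6.5)].
Sum ≈ 0.1645.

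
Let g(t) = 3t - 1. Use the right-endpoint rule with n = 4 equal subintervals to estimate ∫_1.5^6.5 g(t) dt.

Δt = (6.5 − 1.5)/4 = 1.25.
Right endpoints: 2.75, 4, 5.25, 6.5.
g(2.75) = 7.25, g(4) = 11, g(5.25) = 14.75, g(6.5) = 18.5.
Sum = Δt · [g(2.75) + g(4) + g(5.25) + g(6.5)].
Sum = 64.375.

64.375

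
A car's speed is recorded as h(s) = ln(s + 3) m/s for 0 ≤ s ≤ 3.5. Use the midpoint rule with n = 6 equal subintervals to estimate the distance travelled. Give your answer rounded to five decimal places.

5.37341

Δs = (3.5 − 0)/6 = 7/12.
Midpoints: 7/24, 0.875, 35/24, 49/24, 2.625, 77/24.
h(7/24) ≈ 1.19139, h(0.875) ≈ 1.35455, h(35/24) ≈ 1.49478, h(49/24) ≈ 1.61774, h(2.625) ≈ 1.72722, h(77/24) ≈ 1.82589.
Sum = Δs · [h(7/24) + h(0.875) + h(35/24) + ...].
Sum ≈ 5.37341.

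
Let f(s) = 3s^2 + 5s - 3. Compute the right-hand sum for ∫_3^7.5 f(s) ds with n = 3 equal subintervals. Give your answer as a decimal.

Δs = (7.5 − 3)/3 = 1.5.
Right endpoints: 4.5, 6, 7.5.
f(4.5) = 80.25, f(6) = 135, f(7.5) = 203.25.
Sum = Δs · [f(4.5) + f(6) + f(7.5)].
Sum = 627.75.

627.75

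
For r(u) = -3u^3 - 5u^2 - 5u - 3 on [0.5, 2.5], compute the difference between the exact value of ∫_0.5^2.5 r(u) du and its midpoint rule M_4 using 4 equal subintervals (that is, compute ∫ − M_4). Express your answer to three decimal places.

Exact integral: ∫_0.5^2.5 r(u) du ≈ -76.08333.
M_4 = -75.3125.
Error ≈ -76.08333 − (-75.3125) ≈ -0.771.

-0.771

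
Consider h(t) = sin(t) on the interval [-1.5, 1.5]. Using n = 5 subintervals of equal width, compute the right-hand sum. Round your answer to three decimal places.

0.598

Δt = (1.5 − (-1.5))/5 = 0.6.
Right endpoints: -0.9, -0.3, 0.3, 0.9, 1.5.
h(-0.9) ≈ -0.783, h(-0.3) ≈ -0.296, h(0.3) ≈ 0.296, h(0.9) ≈ 0.783, h(1.5) ≈ 0.997.
Sum = Δt · [h(-0.9) + h(-0.3) + h(0.3) + h(0.9) + h(1.5)].
Sum ≈ 0.598.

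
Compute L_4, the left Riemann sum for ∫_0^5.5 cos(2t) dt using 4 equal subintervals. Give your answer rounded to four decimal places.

Δt = (5.5 − 0)/4 = 1.375.
Left endpoints: 0, 1.375, 2.75, 4.125.
f(0) ≈ 1.0000, f(1.375) ≈ -0.9243, f(2.75) ≈ 0.7087, f(4.125) ≈ -0.3857.
Sum = Δt · [f(0) + f(1.375) + f(2.75) + f(4.125)].
Sum ≈ 0.5481.

0.5481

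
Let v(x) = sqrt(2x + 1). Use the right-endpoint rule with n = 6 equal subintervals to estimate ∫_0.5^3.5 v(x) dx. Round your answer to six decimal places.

Δx = (3.5 − 0.5)/6 = 0.5.
Right endpoints: 1, 1.5, 2, 2.5, 3, 3.5.
v(1) ≈ 1.732051, v(1.5) ≈ 2.000000, v(2) ≈ 2.236068, v(2.5) ≈ 2.449490, v(3) ≈ 2.645751, v(3.5) ≈ 2.828427.
Sum = Δx · [v(1) + v(1.5) + v(2) + ...].
Sum ≈ 6.945893.

6.945893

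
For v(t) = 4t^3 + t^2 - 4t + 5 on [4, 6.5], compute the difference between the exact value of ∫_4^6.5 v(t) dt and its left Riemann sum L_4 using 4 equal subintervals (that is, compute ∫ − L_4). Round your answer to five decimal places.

Exact integral: ∫_4^6.5 v(t) dt ≈ 1559.2708333.
L_4 = 1301.328125.
Error ≈ 1559.2708333 − 1301.328125 ≈ 257.94271.

257.94271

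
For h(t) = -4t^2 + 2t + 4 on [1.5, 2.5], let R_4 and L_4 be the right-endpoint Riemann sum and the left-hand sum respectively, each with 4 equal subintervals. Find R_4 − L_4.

R_4 = -10.125.
L_4 = -6.625.
R_4 − L_4 = -3.5.

-3.5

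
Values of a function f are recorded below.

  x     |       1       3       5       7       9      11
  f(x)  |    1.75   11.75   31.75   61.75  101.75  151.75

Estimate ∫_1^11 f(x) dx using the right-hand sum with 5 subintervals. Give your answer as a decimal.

Δx = 2.
Sum = 2·[11.75 + 31.75 + 61.75 + 101.75 + 151.75] = 717.5.

717.5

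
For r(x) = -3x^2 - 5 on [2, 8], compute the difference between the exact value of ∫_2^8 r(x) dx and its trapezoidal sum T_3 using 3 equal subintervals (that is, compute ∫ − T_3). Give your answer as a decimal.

Exact integral: ∫_2^8 r(x) dx = -534.
T_3 = -546.
Error = -534 − (-546) = 12.

12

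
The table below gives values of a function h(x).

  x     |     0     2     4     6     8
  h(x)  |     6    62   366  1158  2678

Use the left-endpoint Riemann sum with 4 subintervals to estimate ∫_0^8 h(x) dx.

3184

Δx = 2.
Sum = 2·[6 + 62 + 366 + 1158] = 3184.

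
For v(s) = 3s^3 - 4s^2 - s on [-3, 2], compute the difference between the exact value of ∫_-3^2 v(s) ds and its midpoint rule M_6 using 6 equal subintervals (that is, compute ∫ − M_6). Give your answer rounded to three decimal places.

-2.459

Exact integral: ∫_-3^2 v(s) ds ≈ -92.91667.
M_6 ≈ -90.45718.
Error ≈ -92.91667 − (-90.45718) ≈ -2.459.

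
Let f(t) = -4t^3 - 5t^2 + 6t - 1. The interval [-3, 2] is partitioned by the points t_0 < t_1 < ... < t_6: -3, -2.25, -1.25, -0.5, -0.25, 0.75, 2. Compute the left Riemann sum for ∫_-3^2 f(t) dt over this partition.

27.1875

Subinterval widths: 0.75, 1, 0.75, 0.25, 1, 1.25.
Left endpoints: -3, -2.25, -1.25, -0.5, -0.25, 0.75.
f(-3) = 44, f(-2.25) = 5.75, f(-1.25) = -8.5, f(-0.5) = -4.75, f(-0.25) = -2.75, f(0.75) = -1.
Sum = Σ Δt_i · f(t_i).
Sum = 27.1875.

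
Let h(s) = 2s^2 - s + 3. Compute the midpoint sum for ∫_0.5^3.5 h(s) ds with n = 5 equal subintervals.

Δs = (3.5 − 0.5)/5 = 0.6.
Midpoints: 0.8, 1.4, 2, 2.6, 3.2.
h(0.8) = 3.48, h(1.4) = 5.52, h(2) = 9, h(2.6) = 13.92, h(3.2) = 20.28.
Sum = Δs · [h(0.8) + h(1.4) + h(2) + h(2.6) + h(3.2)].
Sum = 31.32.

31.32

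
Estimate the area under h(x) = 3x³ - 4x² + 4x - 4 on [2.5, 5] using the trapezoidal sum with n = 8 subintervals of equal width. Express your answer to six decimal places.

Δx = (5 − 2.5)/8 = 0.3125.
h(2.5) = 27.875, h(2.8125) = 173471/4096, h(3.125) = 31227/512, h(3.4375) = 345461/4096, h(3.75) = 112.953125, h(4.0625) = 603651/4096, h(4.375) = 96337/512, h(4.6875) = 966041/4096, h(5) = 291.
T_8 = (Δx/2)·[h(x_0) + 2h(x_1) + ... + 2h(x_{7}) + h(x_8)].
Sum ≈ 322.330322.

322.330322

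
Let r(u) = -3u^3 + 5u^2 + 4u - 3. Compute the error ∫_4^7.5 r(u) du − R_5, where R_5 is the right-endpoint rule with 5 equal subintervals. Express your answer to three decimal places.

313.794

Exact integral: ∫_4^7.5 r(u) du ≈ -1514.58854.
R_5 = -1828.3825.
Error ≈ -1514.58854 − (-1828.3825) ≈ 313.794.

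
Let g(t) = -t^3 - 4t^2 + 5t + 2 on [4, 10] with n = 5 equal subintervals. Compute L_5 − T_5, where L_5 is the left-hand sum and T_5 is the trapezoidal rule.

L_5 = -2752.8.
T_5 = -3498.
L_5 − T_5 = 745.2.

745.2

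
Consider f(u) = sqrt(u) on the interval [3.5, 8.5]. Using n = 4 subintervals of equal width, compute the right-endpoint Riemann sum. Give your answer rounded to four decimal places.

Δu = (8.5 − 3.5)/4 = 1.25.
Right endpoints: 4.75, 6, 7.25, 8.5.
f(4.75) ≈ 2.1794, f(6) ≈ 2.4495, f(7.25) ≈ 2.6926, f(8.5) ≈ 2.9155.
Sum = Δu · [f(4.75) + f(6) + f(7.25) + f(8.5)].
Sum ≈ 12.7962.

12.7962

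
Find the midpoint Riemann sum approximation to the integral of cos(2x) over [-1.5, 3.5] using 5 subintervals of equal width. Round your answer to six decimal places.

0.474233

Δx = (3.5 − (-1.5))/5 = 1.
Midpoints: -1, 0, 1, 2, 3.
f(-1) ≈ -0.416147, f(0) ≈ 1.000000, f(1) ≈ -0.416147, f(2) ≈ -0.653644, f(3) ≈ 0.960170.
Sum = Δx · [f(-1) + f(0) + f(1) + f(2) + f(3)].
Sum ≈ 0.474233.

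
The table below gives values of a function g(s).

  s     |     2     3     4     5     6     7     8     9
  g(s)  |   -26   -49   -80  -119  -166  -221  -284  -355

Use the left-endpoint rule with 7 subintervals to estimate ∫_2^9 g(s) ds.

-945

Δs = 1.
Sum = 1·[(-26) + (-49) + (-80) + (-119) + (-166) + (-221) + (-284)] = -945.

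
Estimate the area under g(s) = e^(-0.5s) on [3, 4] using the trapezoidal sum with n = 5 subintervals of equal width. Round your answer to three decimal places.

Δs = (4 − 3)/5 = 0.2.
g(3) ≈ 0.223, g(3.2) ≈ 0.202, g(3.4) ≈ 0.183, g(3.6) ≈ 0.165, g(3.8) ≈ 0.150, g(4) ≈ 0.135.
T_5 = (Δs/2)·[g(s_0) + 2g(s_1) + ... + 2g(s_{4}) + g(s_5)].
Sum ≈ 0.176.

0.176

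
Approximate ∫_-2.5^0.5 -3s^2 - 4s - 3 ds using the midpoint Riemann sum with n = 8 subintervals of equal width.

-12.64453125

Δs = (0.5 − (-2.5))/8 = 0.375.
Midpoints: -2.3125, -1.9375, -1.5625, -1.1875, -0.8125, -0.4375, -0.0625, 0.3125.
f(-2.3125) = -9.79296875, f(-1.9375) = -6.51171875, f(-1.5625) = -4.07421875, f(-1.1875) = -2.48046875, f(-0.8125) = -1.73046875, f(-0.4375) = -1.82421875, f(-0.0625) = -2.76171875, f(0.3125) = -4.54296875.
Sum = Δs · [f(-2.3125) + f(-1.9375) + f(-1.5625) + ...].
Sum = -12.64453125.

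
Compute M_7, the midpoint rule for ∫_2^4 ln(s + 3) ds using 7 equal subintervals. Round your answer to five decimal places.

Δs = (4 − 2)/7 = 2/7.
Midpoints: 15/7, 17/7, 19/7, 3, 23/7, 25/7, 27/7.
f(15/7) ≈ 1.63761, f(17/7) ≈ 1.69168, f(19/7) ≈ 1.74297, f(3) ≈ 1.79176, f(23/7) ≈ 1.83828, f(25/7) ≈ 1.88273, f(27/7) ≈ 1.92529.
Sum = Δs · [f(15/7) + f(17/7) + f(19/7) + ...].
Sum ≈ 3.57438.

3.57438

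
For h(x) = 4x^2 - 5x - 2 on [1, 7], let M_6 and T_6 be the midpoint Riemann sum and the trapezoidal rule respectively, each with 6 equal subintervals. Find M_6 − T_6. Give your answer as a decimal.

M_6 = 322.
T_6 = 328.
M_6 − T_6 = -6.

-6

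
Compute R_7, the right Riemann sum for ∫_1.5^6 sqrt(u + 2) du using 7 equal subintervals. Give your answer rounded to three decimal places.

11.024

Δu = (6 − 1.5)/7 = 9/14.
Right endpoints: 15/7, 39/14, 24/7, 57/14, 33/7, 75/14, 6.
f(15/7) ≈ 2.035, f(39/14) ≈ 2.188, f(24/7) ≈ 2.330, f(57/14) ≈ 2.464, f(33/7) ≈ 2.591, f(75/14) ≈ 2.712, f(6) ≈ 2.828.
Sum = Δu · [f(15/7) + f(39/14) + f(24/7) + ...].
Sum ≈ 11.024.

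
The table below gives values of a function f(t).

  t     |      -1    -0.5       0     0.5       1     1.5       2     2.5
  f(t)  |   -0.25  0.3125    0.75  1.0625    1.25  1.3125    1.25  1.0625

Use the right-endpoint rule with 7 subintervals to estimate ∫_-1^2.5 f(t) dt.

Δt = 0.5.
Sum = 0.5·[0.3125 + 0.75 + 1.0625 + 1.25 + 1.3125 + 1.25 + 1.0625] = 3.5.

3.5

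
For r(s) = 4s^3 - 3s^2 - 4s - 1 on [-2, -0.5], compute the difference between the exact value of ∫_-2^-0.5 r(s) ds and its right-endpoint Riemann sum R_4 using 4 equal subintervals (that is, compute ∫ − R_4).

-6.2578125

Exact integral: ∫_-2^-0.5 r(s) ds = -17.8125.
R_4 = -11.5546875.
Error = -17.8125 − (-11.5546875) = -6.2578125.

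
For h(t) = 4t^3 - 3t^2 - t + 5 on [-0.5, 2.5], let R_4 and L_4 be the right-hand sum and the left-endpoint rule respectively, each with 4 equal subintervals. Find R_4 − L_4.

31.5

R_4 = 53.53125.
L_4 = 22.03125.
R_4 − L_4 = 31.5.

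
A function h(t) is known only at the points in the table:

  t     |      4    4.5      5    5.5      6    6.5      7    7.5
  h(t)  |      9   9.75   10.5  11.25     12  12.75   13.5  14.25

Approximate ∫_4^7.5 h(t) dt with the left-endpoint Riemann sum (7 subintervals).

39.375

Δt = 0.5.
Sum = 0.5·[9 + 9.75 + 10.5 + 11.25 + 12 + 12.75 + 13.5] = 39.375.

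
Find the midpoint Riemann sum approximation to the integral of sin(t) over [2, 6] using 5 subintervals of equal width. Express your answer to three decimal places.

-1.414

Δt = (6 − 2)/5 = 0.8.
Midpoints: 2.4, 3.2, 4, 4.8, 5.6.
f(2.4) ≈ 0.675, f(3.2) ≈ -0.058, f(4) ≈ -0.757, f(4.8) ≈ -0.996, f(5.6) ≈ -0.631.
Sum = Δt · [f(2.4) + f(3.2) + f(4) + f(4.8) + f(5.6)].
Sum ≈ -1.414.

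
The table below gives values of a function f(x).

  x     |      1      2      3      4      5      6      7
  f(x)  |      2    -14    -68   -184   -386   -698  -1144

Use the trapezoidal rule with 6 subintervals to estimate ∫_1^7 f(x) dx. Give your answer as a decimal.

-1921

Δx = 1.
T_6 = (1/2)·[2 + 2·(-14) + 2·(-68) + 2·(-184) + 2·(-386) + 2·(-698) + (-1144)] = -1921.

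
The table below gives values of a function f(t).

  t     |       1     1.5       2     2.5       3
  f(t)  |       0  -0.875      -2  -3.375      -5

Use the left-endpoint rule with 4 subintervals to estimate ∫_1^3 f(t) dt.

-3.125

Δt = 0.5.
Sum = 0.5·[0 + (-0.875) + (-2) + (-3.375)] = -3.125.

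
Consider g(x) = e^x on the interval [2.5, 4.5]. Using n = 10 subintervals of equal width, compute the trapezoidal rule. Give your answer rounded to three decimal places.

Δx = (4.5 − 2.5)/10 = 0.2.
g(2.5) ≈ 12.182, g(2.7) ≈ 14.880, g(2.9) ≈ 18.174, g(3.1) ≈ 22.198, g(3.3) ≈ 27.113, g(3.5) ≈ 33.115, g(3.7) ≈ 40.447, g(3.9) ≈ 49.402, g(4.1) ≈ 60.340, g(4.3) ≈ 73.700, g(4.5) ≈ 90.017.
T_10 = (Δx/2)·[g(x_0) + 2g(x_1) + ... + 2g(x_{9}) + g(x_10)].
Sum ≈ 78.094.

78.094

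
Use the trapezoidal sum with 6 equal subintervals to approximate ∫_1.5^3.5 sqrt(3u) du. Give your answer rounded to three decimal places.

Δu = (3.5 − 1.5)/6 = 1/3.
f(1.5) ≈ 2.121, f(11/6) ≈ 2.345, f(13/6) ≈ 2.550, f(2.5) ≈ 2.739, f(17/6) ≈ 2.915, f(19/6) ≈ 3.082, f(3.5) ≈ 3.240.
T_6 = (Δu/2)·[f(u_0) + 2f(u_1) + ... + 2f(u_{5}) + f(u_6)].
Sum ≈ 5.437.

5.437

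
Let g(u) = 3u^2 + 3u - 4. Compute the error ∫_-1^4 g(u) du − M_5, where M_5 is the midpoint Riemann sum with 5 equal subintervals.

1.25

Exact integral: ∫_-1^4 g(u) du = 67.5.
M_5 = 66.25.
Error = 67.5 − 66.25 = 1.25.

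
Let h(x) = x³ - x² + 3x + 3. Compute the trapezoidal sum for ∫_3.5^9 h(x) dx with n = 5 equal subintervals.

1513.33875

Δx = (9 − 3.5)/5 = 1.1.
h(3.5) = 44.125, h(4.6) = 92.976, h(5.7) = 172.803, h(6.8) = 291.592, h(7.9) = 457.329, h(9) = 678.
T_5 = (Δx/2)·[h(x_0) + 2h(x_1) + ... + 2h(x_{4}) + h(x_5)].
Sum = 1513.33875.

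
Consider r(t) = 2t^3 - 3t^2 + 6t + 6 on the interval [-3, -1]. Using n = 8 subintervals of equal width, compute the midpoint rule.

-77.84375

Δt = (-1 − (-3))/8 = 0.25.
Midpoints: -2.875, -2.625, -2.375, -2.125, -1.875, -1.625, -1.375, -1.125.
r(-2.875) = -83.57421875, r(-2.625) = -66.59765625, r(-2.375) = -51.96484375, r(-2.125) = -39.48828125, r(-1.875) = -28.98046875, r(-1.625) = -20.25390625, r(-1.375) = -13.12109375, r(-1.125) = -7.39453125.
Sum = Δt · [r(-2.875) + r(-2.625) + r(-2.375) + ...].
Sum = -77.84375.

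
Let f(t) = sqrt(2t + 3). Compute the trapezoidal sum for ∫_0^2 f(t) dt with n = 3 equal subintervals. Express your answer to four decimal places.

Δt = (2 − 0)/3 = 2/3.
f(0) ≈ 1.7321, f(2/3) ≈ 2.0817, f(4/3) ≈ 2.3805, f(2) ≈ 2.6458.
T_3 = (Δt/2)·[f(t_0) + 2f(t_1) + 2f(t_2) + f(t_3)].
Sum ≈ 4.4340.

4.4340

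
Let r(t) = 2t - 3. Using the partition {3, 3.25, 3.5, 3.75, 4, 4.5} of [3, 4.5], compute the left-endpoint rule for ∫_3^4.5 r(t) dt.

6.25

Subinterval widths: 0.25, 0.25, 0.25, 0.25, 0.5.
Left endpoints: 3, 3.25, 3.5, 3.75, 4.
r(3) = 3, r(3.25) = 3.5, r(3.5) = 4, r(3.75) = 4.5, r(4) = 5.
Sum = Σ Δt_i · r(t_i).
Sum = 6.25.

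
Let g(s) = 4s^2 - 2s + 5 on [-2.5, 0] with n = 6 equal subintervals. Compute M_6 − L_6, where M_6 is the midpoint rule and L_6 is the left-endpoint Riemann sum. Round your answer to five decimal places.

-6.68403

M_6 ≈ 39.4386574.
L_6 ≈ 46.1226852.
M_6 − L_6 ≈ -6.68403.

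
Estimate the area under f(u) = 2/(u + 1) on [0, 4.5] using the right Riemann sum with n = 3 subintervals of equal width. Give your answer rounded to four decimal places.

Δu = (4.5 − 0)/3 = 1.5.
Right endpoints: 1.5, 3, 4.5.
f(1.5) = 0.8, f(3) = 0.5, f(4.5) = 4/11.
Sum = Δu · [f(1.5) + f(3) + f(4.5)].
Sum ≈ 2.4955.

2.4955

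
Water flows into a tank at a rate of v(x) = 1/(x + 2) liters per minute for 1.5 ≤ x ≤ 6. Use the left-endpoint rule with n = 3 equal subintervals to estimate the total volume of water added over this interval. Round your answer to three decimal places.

0.959

Δx = (6 − 1.5)/3 = 1.5.
Left endpoints: 1.5, 3, 4.5.
v(1.5) = 2/7, v(3) = 0.2, v(4.5) = 2/13.
Sum = Δx · [v(1.5) + v(3) + v(4.5)].
Sum ≈ 0.959.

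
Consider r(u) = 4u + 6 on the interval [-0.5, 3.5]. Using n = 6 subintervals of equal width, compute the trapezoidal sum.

Δu = (3.5 − (-0.5))/6 = 2/3.
r(-0.5) = 4, r(1/6) = 20/3, r(5/6) = 28/3, r(1.5) = 12, r(13/6) = 44/3, r(17/6) = 52/3, r(3.5) = 20.
T_6 = (Δu/2)·[r(u_0) + 2r(u_1) + ... + 2r(u_{5}) + r(u_6)].
Sum = 48.

48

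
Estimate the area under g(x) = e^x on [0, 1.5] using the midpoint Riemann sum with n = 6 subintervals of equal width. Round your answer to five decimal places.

3.47264

Δx = (1.5 − 0)/6 = 0.25.
Midpoints: 0.125, 0.375, 0.625, 0.875, 1.125, 1.375.
g(0.125) ≈ 1.13315, g(0.375) ≈ 1.45499, g(0.625) ≈ 1.86825, g(0.875) ≈ 2.39888, g(1.125) ≈ 3.08022, g(1.375) ≈ 3.95508.
Sum = Δx · [g(0.125) + g(0.375) + g(0.625) + ...].
Sum ≈ 3.47264.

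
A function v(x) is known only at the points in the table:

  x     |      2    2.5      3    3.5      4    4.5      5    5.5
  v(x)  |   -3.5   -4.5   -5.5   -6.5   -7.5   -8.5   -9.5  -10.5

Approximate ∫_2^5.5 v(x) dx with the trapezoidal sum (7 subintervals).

-24.5

Δx = 0.5.
T_7 = (0.5/2)·[(-3.5) + 2·(-4.5) + 2·(-5.5) + 2·(-6.5) + 2·(-7.5) + 2·(-8.5) + 2·(-9.5) + (-10.5)] = -24.5.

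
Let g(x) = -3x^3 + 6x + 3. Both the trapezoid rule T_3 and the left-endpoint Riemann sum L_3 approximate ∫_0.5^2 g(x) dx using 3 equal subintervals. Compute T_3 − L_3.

-3.65625

T_3 = 3.09375.
L_3 = 6.75.
T_3 − L_3 = -3.65625.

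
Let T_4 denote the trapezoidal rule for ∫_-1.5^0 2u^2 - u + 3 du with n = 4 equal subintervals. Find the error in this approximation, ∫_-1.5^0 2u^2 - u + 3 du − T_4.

Exact integral: ∫_-1.5^0 f(u) du = 7.875.
T_4 = 7.9453125.
Error = 7.875 − 7.9453125 = -0.0703125.

-0.0703125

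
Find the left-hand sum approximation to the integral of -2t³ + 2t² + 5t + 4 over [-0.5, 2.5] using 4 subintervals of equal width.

Δt = (2.5 − (-0.5))/4 = 0.75.
Left endpoints: -0.5, 0.25, 1, 1.75.
f(-0.5) = 2.25, f(0.25) = 5.34375, f(1) = 9, f(1.75) = 8.15625.
Sum = Δt · [f(-0.5) + f(0.25) + f(1) + f(1.75)].
Sum = 18.5625.

18.5625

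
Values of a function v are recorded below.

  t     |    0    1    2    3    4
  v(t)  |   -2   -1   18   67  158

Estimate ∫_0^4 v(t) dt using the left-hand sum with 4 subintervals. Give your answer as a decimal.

Δt = 1.
Sum = 1·[(-2) + (-1) + 18 + 67] = 82.

82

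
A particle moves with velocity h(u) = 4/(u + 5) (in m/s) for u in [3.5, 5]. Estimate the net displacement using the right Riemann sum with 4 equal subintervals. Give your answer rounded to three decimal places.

Δu = (5 − 3.5)/4 = 0.375.
Right endpoints: 3.875, 4.25, 4.625, 5.
h(3.875) = 32/71, h(4.25) = 16/37, h(4.625) = 32/77, h(5) = 0.4.
Sum = Δu · [h(3.875) + h(4.25) + h(4.625) + h(5)].
Sum ≈ 0.637.

0.637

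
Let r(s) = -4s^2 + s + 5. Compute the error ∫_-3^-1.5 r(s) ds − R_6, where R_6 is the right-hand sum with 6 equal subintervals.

-3.5

Exact integral: ∫_-3^-1.5 r(s) ds = -27.375.
R_6 = -23.875.
Error = -27.375 − (-23.875) = -3.5.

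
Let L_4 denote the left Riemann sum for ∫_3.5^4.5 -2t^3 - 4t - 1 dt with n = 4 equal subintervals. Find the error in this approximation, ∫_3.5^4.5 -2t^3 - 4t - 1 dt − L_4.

-12.3125

Exact integral: ∫_3.5^4.5 f(t) dt = -147.
L_4 = -134.6875.
Error = -147 − (-134.6875) = -12.3125.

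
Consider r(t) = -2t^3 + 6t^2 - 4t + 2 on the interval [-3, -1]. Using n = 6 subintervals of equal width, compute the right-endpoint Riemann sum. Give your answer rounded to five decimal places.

94.66667

Δt = (-1 − (-3))/6 = 1/3.
Right endpoints: -8/3, -7/3, -2, -5/3, -4/3, -1.
r(-8/3) = 2518/27, r(-7/3) = 1874/27, r(-2) = 50, r(-5/3) = 934/27, r(-4/3) = 614/27, r(-1) = 14.
Sum = Δt · [r(-8/3) + r(-7/3) + r(-2) + ...].
Sum ≈ 94.66667.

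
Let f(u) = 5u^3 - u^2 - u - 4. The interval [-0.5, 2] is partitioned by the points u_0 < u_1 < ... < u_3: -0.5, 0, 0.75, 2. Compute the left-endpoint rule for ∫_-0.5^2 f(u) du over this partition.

Subinterval widths: 0.5, 0.75, 1.25.
Left endpoints: -0.5, 0, 0.75.
f(-0.5) = -4.375, f(0) = -4, f(0.75) = -3.203125.
Sum = Σ Δu_i · f(u_i).
Sum = -9.19140625.

-9.19140625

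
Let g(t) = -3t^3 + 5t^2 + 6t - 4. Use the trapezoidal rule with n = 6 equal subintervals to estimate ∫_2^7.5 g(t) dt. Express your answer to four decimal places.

Δt = (7.5 − 2)/6 = 11/12.
g(2) = 4, g(35/12) = -3533/192, g(23/6) = -5509/72, g(4.75) = -184.203125, g(17/3) = -1066/3, g(79/12) = -347771/576, g(7.5) = -943.375.
T_6 = (Δt/2)·[g(t_0) + 2g(t_1) + ... + 2g(t_{5}) + g(t_6)].
Sum ≈ -1565.5823.

-1565.5823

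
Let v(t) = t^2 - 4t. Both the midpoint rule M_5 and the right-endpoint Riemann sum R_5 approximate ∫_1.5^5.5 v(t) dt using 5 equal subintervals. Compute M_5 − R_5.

-5.44

M_5 = -1.88.
R_5 = 3.56.
M_5 − R_5 = -5.44.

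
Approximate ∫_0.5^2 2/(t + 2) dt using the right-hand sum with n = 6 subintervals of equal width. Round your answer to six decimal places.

Δt = (2 − 0.5)/6 = 0.25.
Right endpoints: 0.75, 1, 1.25, 1.5, 1.75, 2.
f(0.75) = 8/11, f(1) = 2/3, f(1.25) = 8/13, f(1.5) = 4/7, f(1.75) = 8/15, f(2) = 0.5.
Sum = Δt · [f(0.75) + f(1) + f(1.25) + ...].
Sum ≈ 0.903521.

0.903521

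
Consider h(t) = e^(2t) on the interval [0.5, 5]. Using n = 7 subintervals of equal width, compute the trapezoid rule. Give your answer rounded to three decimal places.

Δt = (5 − 0.5)/7 = 9/14.
h(0.5) ≈ 2.718, h(8/7) ≈ 9.833, h(25/14) ≈ 35.567, h(17/7) ≈ 128.656, h(43/14) ≈ 465.381, h(26/7) ≈ 1683.401, h(61/14) ≈ 6089.284, h(5) ≈ 22026.466.
T_7 = (Δt/2)·[h(t_0) + 2h(t_1) + ... + 2h(t_{6}) + h(t_7)].
Sum ≈ 12488.602.

12488.602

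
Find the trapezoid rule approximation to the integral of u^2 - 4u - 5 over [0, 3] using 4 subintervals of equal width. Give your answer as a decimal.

Δu = (3 − 0)/4 = 0.75.
f(0) = -5, f(0.75) = -7.4375, f(1.5) = -8.75, f(2.25) = -8.9375, f(3) = -8.
T_4 = (Δu/2)·[f(u_0) + 2f(u_1) + 2f(u_2) + 2f(u_3) + f(u_4)].
Sum = -23.71875.

-23.71875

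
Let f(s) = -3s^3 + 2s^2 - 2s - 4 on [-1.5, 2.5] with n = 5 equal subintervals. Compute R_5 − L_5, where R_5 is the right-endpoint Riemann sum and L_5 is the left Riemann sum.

-45.6

R_5 = -56.7.
L_5 = -11.1.
R_5 − L_5 = -45.6.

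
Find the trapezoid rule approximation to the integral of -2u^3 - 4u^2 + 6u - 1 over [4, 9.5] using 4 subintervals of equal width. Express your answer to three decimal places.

-4862.236

Δu = (9.5 − 4)/4 = 1.375.
f(4) = -169, f(5.375) = -394.88671875, f(6.75) = -757.84375, f(8.125) = -1289.06640625, f(9.5) = -2019.75.
T_4 = (Δu/2)·[f(u_0) + 2f(u_1) + 2f(u_2) + 2f(u_3) + f(u_4)].
Sum ≈ -4862.236.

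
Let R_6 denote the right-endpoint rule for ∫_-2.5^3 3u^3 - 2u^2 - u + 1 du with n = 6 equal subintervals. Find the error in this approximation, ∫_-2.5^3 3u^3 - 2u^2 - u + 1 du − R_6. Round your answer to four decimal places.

Exact integral: ∫_-2.5^3 f(u) du ≈ 7.161458.
R_6 ≈ 60.921730.
Error ≈ 7.161458 − 60.921730 ≈ -53.7603.

-53.7603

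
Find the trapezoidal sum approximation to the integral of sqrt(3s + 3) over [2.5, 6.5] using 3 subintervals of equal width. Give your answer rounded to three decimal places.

16.135

Δs = (6.5 − 2.5)/3 = 4/3.
f(2.5) ≈ 3.240, f(23/6) ≈ 3.808, f(31/6) ≈ 4.301, f(6.5) ≈ 4.743.
T_3 = (Δs/2)·[f(s_0) + 2f(s_1) + 2f(s_2) + f(s_3)].
Sum ≈ 16.135.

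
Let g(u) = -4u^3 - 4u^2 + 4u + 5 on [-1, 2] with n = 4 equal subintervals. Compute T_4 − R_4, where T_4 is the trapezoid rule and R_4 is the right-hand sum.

13.5

T_4 = -8.8125.
R_4 = -22.3125.
T_4 − R_4 = 13.5.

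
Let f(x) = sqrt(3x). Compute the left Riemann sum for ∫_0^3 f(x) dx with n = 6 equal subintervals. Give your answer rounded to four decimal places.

Δx = (3 − 0)/6 = 0.5.
Left endpoints: 0, 0.5, 1, 1.5, 2, 2.5.
f(0) ≈ 0.0000, f(0.5) ≈ 1.2247, f(1) ≈ 1.7321, f(1.5) ≈ 2.1213, f(2) ≈ 2.4495, f(2.5) ≈ 2.7386.
Sum = Δx · [f(0) + f(0.5) + f(1) + ...].
Sum ≈ 5.1331.

5.1331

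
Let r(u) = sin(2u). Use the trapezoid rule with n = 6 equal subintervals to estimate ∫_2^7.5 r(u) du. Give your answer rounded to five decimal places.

0.03727

Δu = (7.5 − 2)/6 = 11/12.
r(2) ≈ -0.75680, r(35/12) ≈ -0.43483, r(23/6) ≈ 0.98251, r(4.75) ≈ -0.07515, r(17/3) ≈ -0.94350, r(79/12) ≈ 0.56489, r(7.5) ≈ 0.65029.
T_6 = (Δu/2)·[r(u_0) + 2r(u_1) + ... + 2r(u_{5}) + r(u_6)].
Sum ≈ 0.03727.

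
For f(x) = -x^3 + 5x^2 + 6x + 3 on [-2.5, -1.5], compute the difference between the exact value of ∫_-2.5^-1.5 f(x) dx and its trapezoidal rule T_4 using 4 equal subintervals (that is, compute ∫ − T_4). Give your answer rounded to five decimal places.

-0.11458

Exact integral: ∫_-2.5^-1.5 f(x) dx ≈ 19.9166667.
T_4 = 20.03125.
Error ≈ 19.9166667 − 20.03125 ≈ -0.11458.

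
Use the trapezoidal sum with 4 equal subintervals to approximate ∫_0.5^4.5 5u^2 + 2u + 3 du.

187

Δu = (4.5 − 0.5)/4 = 1.
f(0.5) = 5.25, f(1.5) = 17.25, f(2.5) = 39.25, f(3.5) = 71.25, f(4.5) = 113.25.
T_4 = (Δu/2)·[f(u_0) + 2f(u_1) + 2f(u_2) + 2f(u_3) + f(u_4)].
Sum = 187.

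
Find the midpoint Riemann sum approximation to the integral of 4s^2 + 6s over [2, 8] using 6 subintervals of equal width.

850

Δs = (8 − 2)/6 = 1.
Midpoints: 2.5, 3.5, 4.5, 5.5, 6.5, 7.5.
f(2.5) = 40, f(3.5) = 70, f(4.5) = 108, f(5.5) = 154, f(6.5) = 208, f(7.5) = 270.
Sum = Δs · [f(2.5) + f(3.5) + f(4.5) + ...].
Sum = 850.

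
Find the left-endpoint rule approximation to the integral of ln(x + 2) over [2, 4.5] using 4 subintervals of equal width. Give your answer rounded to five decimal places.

3.96669

Δx = (4.5 − 2)/4 = 0.625.
Left endpoints: 2, 2.625, 3.25, 3.875.
f(2) ≈ 1.38629, f(2.625) ≈ 1.53148, f(3.25) ≈ 1.65823, f(3.875) ≈ 1.77071.
Sum = Δx · [f(2) + f(2.625) + f(3.25) + f(3.875)].
Sum ≈ 3.96669.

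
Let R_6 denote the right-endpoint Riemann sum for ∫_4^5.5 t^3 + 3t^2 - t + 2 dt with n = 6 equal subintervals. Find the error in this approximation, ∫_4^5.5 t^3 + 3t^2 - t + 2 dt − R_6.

-18.22265625

Exact integral: ∫_4^5.5 f(t) dt = 263.015625.
R_6 = 281.23828125.
Error = 263.015625 − 281.23828125 = -18.22265625.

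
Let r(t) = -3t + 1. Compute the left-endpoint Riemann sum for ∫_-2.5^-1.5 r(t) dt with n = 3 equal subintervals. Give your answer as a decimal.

Δt = (-1.5 − (-2.5))/3 = 1/3.
Left endpoints: -2.5, -13/6, -11/6.
r(-2.5) = 8.5, r(-13/6) = 7.5, r(-11/6) = 6.5.
Sum = Δt · [r(-2.5) + r(-13/6) + r(-11/6)].
Sum = 7.5.

7.5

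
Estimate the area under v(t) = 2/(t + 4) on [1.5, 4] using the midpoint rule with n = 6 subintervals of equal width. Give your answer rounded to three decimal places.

0.749

Δt = (4 − 1.5)/6 = 5/12.
Midpoints: 41/24, 2.125, 61/24, 71/24, 3.375, 91/24.
v(41/24) = 48/137, v(2.125) = 16/49, v(61/24) = 48/157, v(71/24) = 48/167, v(3.375) = 16/59, v(91/24) = 48/187.
Sum = Δt · [v(41/24) + v(2.125) + v(61/24) + ...].
Sum ≈ 0.749.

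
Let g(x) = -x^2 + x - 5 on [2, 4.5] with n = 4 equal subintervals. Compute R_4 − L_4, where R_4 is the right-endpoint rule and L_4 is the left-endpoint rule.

-8.59375

R_4 = -36.54296875.
L_4 = -27.94921875.
R_4 − L_4 = -8.59375.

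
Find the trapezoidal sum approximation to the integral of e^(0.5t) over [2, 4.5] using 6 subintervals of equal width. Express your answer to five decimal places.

13.58784

Δt = (4.5 − 2)/6 = 5/12.
f(2) ≈ 2.71828, f(29/12) ≈ 3.34790, f(17/6) ≈ 4.12335, f(3.25) ≈ 5.07842, f(11/3) ≈ 6.25470, f(49/12) ≈ 7.70344, f(4.5) ≈ 9.48774.
T_6 = (Δt/2)·[f(t_0) + 2f(t_1) + ... + 2f(t_{5}) + f(t_6)].
Sum ≈ 13.58784.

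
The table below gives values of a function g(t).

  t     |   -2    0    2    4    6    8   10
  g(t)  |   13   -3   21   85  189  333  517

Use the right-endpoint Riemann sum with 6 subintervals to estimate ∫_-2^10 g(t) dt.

2284

Δt = 2.
Sum = 2·[(-3) + 21 + 85 + 189 + 333 + 517] = 2284.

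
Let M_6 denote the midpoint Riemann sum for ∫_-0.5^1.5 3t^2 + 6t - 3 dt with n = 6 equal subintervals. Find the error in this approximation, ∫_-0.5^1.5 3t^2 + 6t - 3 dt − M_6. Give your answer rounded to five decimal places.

0.05556

Exact integral: ∫_-0.5^1.5 f(t) dt = 3.5.
M_6 ≈ 3.4444444.
Error ≈ 3.5 − 3.4444444 ≈ 0.05556.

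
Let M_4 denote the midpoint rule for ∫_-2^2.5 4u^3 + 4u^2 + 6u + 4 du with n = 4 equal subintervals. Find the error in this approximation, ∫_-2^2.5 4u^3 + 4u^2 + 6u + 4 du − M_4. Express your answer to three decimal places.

Exact integral: ∫_-2^2.5 f(u) du = 79.3125.
M_4 ≈ 75.99023.
Error ≈ 79.3125 − 75.99023 ≈ 3.322.

3.322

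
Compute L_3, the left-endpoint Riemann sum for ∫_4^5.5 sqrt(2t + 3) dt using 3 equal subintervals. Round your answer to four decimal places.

5.1931

Δt = (5.5 − 4)/3 = 0.5.
Left endpoints: 4, 4.5, 5.
f(4) ≈ 3.3166, f(4.5) ≈ 3.4641, f(5) ≈ 3.6056.
Sum = Δt · [f(4) + f(4.5) + f(5)].
Sum ≈ 5.1931.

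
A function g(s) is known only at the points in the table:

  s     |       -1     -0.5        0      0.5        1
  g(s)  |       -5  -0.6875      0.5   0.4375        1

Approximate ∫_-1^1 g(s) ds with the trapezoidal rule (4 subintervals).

-0.875

Δs = 0.5.
T_4 = (0.5/2)·[(-5) + 2·(-0.6875) + 2·0.5 + 2·0.4375 + 1] = -0.875.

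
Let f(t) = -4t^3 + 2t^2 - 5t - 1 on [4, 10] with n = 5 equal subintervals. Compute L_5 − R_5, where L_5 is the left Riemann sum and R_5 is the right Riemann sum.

4327.2

L_5 = -7290.48.
R_5 = -11617.68.
L_5 − R_5 = 4327.2.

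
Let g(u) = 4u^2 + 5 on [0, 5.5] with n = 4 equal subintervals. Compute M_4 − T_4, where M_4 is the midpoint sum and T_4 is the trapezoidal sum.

-10.3984375

M_4 = 245.8671875.
T_4 = 256.265625.
M_4 − T_4 = -10.3984375.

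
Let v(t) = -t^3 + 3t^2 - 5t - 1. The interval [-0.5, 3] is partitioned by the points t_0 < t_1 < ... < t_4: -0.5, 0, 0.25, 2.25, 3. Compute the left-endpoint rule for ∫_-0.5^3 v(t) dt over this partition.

Subinterval widths: 0.5, 0.25, 2, 0.75.
Left endpoints: -0.5, 0, 0.25, 2.25.
v(-0.5) = 2.375, v(0) = -1, v(0.25) = -2.078125, v(2.25) = -8.453125.
Sum = Σ Δt_i · v(t_i).
Sum = -9.55859375.

-9.55859375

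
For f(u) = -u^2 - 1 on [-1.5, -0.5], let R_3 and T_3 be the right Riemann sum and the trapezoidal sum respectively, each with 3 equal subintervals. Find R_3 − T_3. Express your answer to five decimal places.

0.33333

R_3 ≈ -1.7685185.
T_3 ≈ -2.1018519.
R_3 − T_3 ≈ 0.33333.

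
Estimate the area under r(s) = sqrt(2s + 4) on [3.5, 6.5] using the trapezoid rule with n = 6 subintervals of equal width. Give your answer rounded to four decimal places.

11.2021

Δs = (6.5 − 3.5)/6 = 0.5.
r(3.5) ≈ 3.3166, r(4) ≈ 3.4641, r(4.5) ≈ 3.6056, r(5) ≈ 3.7417, r(5.5) ≈ 3.8730, r(6) ≈ 4.0000, r(6.5) ≈ 4.1231.
T_6 = (Δs/2)·[r(s_0) + 2r(s_1) + ... + 2r(s_{5}) + r(s_6)].
Sum ≈ 11.2021.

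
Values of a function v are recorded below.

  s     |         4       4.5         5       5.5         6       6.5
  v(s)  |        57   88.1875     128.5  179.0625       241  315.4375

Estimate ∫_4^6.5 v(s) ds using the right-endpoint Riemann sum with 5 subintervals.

476.09375

Δs = 0.5.
Sum = 0.5·[88.1875 + 128.5 + 179.0625 + 241 + 315.4375] = 476.09375.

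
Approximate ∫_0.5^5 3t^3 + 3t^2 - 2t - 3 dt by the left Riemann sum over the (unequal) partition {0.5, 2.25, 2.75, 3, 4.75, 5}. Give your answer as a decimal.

302.46875

Subinterval widths: 1.75, 0.5, 0.25, 1.75, 0.25.
Left endpoints: 0.5, 2.25, 2.75, 3, 4.75.
f(0.5) = -2.875, f(2.25) = 41.859375, f(2.75) = 76.578125, f(3) = 99, f(4.75) = 376.703125.
Sum = Σ Δt_i · f(t_i).
Sum = 302.46875.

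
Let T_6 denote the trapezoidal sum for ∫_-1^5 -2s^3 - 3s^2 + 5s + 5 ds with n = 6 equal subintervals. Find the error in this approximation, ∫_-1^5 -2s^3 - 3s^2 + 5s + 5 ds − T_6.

Exact integral: ∫_-1^5 f(s) ds = -348.
T_6 = -363.
Error = -348 − (-363) = 15.

15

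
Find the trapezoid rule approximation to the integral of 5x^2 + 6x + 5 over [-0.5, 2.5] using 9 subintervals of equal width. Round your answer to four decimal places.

59.5278

Δx = (2.5 − (-0.5))/9 = 1/3.
f(-0.5) = 3.25, f(-1/6) = 149/36, f(1/6) = 221/36, f(0.5) = 9.25, f(5/6) = 485/36, f(7/6) = 677/36, f(1.5) = 25.25, f(11/6) = 1181/36, f(13/6) = 1493/36, f(2.5) = 51.25.
T_9 = (Δx/2)·[f(x_0) + 2f(x_1) + ... + 2f(x_{8}) + f(x_9)].
Sum ≈ 59.5278.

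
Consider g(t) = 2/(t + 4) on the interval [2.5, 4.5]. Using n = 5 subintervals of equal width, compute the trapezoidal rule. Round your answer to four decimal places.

Δt = (4.5 − 2.5)/5 = 0.4.
g(2.5) = 4/13, g(2.9) = 20/69, g(3.3) = 20/73, g(3.7) = 20/77, g(4.1) = 20/81, g(4.5) = 4/17.
T_5 = (Δt/2)·[g(t_0) + 2g(t_1) + ... + 2g(t_{4}) + g(t_5)].
Sum ≈ 0.5368.

0.5368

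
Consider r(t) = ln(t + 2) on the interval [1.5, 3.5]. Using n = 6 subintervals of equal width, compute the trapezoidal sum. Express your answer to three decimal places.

2.990

Δt = (3.5 − 1.5)/6 = 1/3.
r(1.5) ≈ 1.253, r(11/6) ≈ 1.344, r(13/6) ≈ 1.427, r(2.5) ≈ 1.504, r(17/6) ≈ 1.576, r(19/6) ≈ 1.642, r(3.5) ≈ 1.705.
T_6 = (Δt/2)·[r(t_0) + 2r(t_1) + ... + 2r(t_{5}) + r(t_6)].
Sum ≈ 2.990.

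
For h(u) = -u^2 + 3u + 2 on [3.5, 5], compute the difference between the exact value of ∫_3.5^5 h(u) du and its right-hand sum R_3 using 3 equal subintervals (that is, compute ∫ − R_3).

2.125

Exact integral: ∫_3.5^5 h(u) du = -5.25.
R_3 = -7.375.
Error = -5.25 − (-7.375) = 2.125.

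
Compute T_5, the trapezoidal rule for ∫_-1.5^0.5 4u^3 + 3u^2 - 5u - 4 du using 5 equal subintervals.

-4.66

Δu = (0.5 − (-1.5))/5 = 0.4.
f(-1.5) = -3.25, f(-1.1) = -0.194, f(-0.7) = -0.402, f(-0.3) = -2.338, f(0.1) = -4.466, f(0.5) = -5.25.
T_5 = (Δu/2)·[f(u_0) + 2f(u_1) + ... + 2f(u_{4}) + f(u_5)].
Sum = -4.66.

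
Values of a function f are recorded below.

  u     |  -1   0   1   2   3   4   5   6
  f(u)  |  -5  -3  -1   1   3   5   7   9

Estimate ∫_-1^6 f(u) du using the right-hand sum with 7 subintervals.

21

Δu = 1.
Sum = 1·[(-3) + (-1) + 1 + 3 + 5 + 7 + 9] = 21.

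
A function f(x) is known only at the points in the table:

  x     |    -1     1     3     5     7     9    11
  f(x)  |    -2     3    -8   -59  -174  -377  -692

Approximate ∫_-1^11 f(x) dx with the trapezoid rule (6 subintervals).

-1924

Δx = 2.
T_6 = (2/2)·[(-2) + 2·3 + 2·(-8) + 2·(-59) + 2·(-174) + 2·(-377) + (-692)] = -1924.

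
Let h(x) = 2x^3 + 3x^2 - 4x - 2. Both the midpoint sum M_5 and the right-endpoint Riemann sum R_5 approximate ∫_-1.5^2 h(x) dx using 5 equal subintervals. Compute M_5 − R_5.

-6.829375

M_5 = 5.700625.
R_5 = 12.53.
M_5 − R_5 = -6.829375.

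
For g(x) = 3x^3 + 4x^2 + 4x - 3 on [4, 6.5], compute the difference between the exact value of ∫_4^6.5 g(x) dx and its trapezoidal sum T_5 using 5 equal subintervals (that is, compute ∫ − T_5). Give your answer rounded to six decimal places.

-5.338542

Exact integral: ∫_4^6.5 g(x) dx ≈ 1472.63020833.
T_5 = 1477.96875.
Error ≈ 1472.63020833 − 1477.96875 ≈ -5.338542.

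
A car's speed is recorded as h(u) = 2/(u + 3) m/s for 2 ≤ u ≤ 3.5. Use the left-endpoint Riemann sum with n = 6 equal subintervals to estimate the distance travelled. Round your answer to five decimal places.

Δu = (3.5 − 2)/6 = 0.25.
Left endpoints: 2, 2.25, 2.5, 2.75, 3, 3.25.
h(2) = 0.4, h(2.25) = 8/21, h(2.5) = 4/11, h(2.75) = 8/23, h(3) = 1/3, h(3.25) = 0.32.
Sum = Δu · [h(2) + h(2.25) + h(2.5) + ...].
Sum ≈ 0.53644.

0.53644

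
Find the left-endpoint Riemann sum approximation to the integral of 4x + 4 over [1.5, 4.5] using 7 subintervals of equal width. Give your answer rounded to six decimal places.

45.428571

Δx = (4.5 − 1.5)/7 = 3/7.
Left endpoints: 1.5, 27/14, 33/14, 39/14, 45/14, 51/14, 57/14.
f(1.5) = 10, f(27/14) = 82/7, f(33/14) = 94/7, f(39/14) = 106/7, f(45/14) = 118/7, f(51/14) = 130/7, f(57/14) = 142/7.
Sum = Δx · [f(1.5) + f(27/14) + f(33/14) + ...].
Sum ≈ 45.428571.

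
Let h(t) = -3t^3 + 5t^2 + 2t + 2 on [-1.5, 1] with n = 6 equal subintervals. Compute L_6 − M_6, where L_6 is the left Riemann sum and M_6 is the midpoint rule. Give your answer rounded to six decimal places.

3.781467

L_6 ≈ 17.60778356.
M_6 ≈ 13.82631655.
L_6 − M_6 ≈ 3.781467.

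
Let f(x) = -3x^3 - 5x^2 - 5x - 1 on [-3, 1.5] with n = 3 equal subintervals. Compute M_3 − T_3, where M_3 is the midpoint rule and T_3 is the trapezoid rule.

-4.4296875

M_3 = 17.2265625.
T_3 = 21.65625.
M_3 − T_3 = -4.4296875.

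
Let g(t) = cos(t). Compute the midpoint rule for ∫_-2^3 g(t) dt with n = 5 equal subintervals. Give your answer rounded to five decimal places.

1.09550

Δt = (3 − (-2))/5 = 1.
Midpoints: -1.5, -0.5, 0.5, 1.5, 2.5.
g(-1.5) ≈ 0.07074, g(-0.5) ≈ 0.87758, g(0.5) ≈ 0.87758, g(1.5) ≈ 0.07074, g(2.5) ≈ -0.80114.
Sum = Δt · [g(-1.5) + g(-0.5) + g(0.5) + g(1.5) + g(2.5)].
Sum ≈ 1.09550.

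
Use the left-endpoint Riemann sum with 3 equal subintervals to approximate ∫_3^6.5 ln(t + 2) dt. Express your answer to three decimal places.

6.325

Δt = (6.5 − 3)/3 = 7/6.
Left endpoints: 3, 25/6, 16/3.
f(3) ≈ 1.609, f(25/6) ≈ 1.819, f(16/3) ≈ 1.992.
Sum = Δt · [f(3) + f(25/6) + f(16/3)].
Sum ≈ 6.325.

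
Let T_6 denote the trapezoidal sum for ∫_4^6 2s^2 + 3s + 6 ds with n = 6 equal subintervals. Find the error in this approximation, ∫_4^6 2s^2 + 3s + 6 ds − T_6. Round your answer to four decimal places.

Exact integral: ∫_4^6 f(s) ds ≈ 143.333333.
T_6 ≈ 143.407407.
Error ≈ 143.333333 − 143.407407 ≈ -0.0741.

-0.0741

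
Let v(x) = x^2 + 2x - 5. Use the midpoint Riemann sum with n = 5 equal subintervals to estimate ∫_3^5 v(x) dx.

Δx = (5 − 3)/5 = 0.4.
Midpoints: 3.2, 3.6, 4, 4.4, 4.8.
v(3.2) = 11.64, v(3.6) = 15.16, v(4) = 19, v(4.4) = 23.16, v(4.8) = 27.64.
Sum = Δx · [v(3.2) + v(3.6) + v(4) + v(4.4) + v(4.8)].
Sum = 38.64.

38.64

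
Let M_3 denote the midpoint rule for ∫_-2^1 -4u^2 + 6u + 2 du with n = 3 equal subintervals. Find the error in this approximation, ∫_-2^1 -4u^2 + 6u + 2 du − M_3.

Exact integral: ∫_-2^1 f(u) du = -15.
M_3 = -14.
Error = -15 − (-14) = -1.

-1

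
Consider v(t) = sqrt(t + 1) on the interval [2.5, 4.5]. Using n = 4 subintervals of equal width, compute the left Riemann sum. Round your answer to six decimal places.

Δt = (4.5 − 2.5)/4 = 0.5.
Left endpoints: 2.5, 3, 3.5, 4.
v(2.5) ≈ 1.870829, v(3) ≈ 2.000000, v(3.5) ≈ 2.121320, v(4) ≈ 2.236068.
Sum = Δt · [v(2.5) + v(3) + v(3.5) + v(4)].
Sum ≈ 4.114109.

4.114109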